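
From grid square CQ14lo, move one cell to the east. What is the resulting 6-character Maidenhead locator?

Longitude subsquare l = 11; +1 → 12 = m.
The latitude characters are unchanged.

CQ14mo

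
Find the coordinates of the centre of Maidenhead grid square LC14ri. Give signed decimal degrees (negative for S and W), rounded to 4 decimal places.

-65.6458, 43.4583

Field L=11, C=2: +11·20° lon, +2·10° lat → SW at lon 40°, lat -70°.
Square 1, 4: +1·2° lon, +4·1° lat → SW at lon 42°, lat -66°.
Subsquare r=17, i=8: +17·0.0833333° lon, +8·0.0416667° lat → SW at lon 43.4167°, lat -65.6667°.
Cell spans 0.0833333° lon × 0.0416667° lat. Centre is SW corner plus half of each.
latitude -65.6458, longitude 43.4583.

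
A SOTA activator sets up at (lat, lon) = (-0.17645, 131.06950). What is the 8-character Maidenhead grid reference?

PI59mt87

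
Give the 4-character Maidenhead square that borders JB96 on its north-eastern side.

Longitude square 9; +1 → 10, wraps to 0, carry into field.
Longitude field J = 9; +1 → 10 = K.
Latitude square 6; +1 → 7.

KB07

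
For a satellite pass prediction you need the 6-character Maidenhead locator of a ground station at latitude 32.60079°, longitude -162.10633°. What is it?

AM82wo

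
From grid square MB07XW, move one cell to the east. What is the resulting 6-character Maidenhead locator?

MB17aw

Longitude subsquare x = 23; +1 → 24, wraps to 0 = a, carry into square.
Longitude square 0; +1 → 1.
The latitude characters are unchanged.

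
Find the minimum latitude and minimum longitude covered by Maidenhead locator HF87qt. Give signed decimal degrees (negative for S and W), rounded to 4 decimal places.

-32.2083, -22.6667

Field H=7, F=5: +7·20° lon, +5·10° lat → SW at lon -40°, lat -40°.
Square 8, 7: +8·2° lon, +7·1° lat → SW at lon -24°, lat -33°.
Subsquare q=16, t=19: +16·0.0833333° lon, +19·0.0416667° lat → SW at lon -22.6667°, lat -32.2083°.
latitude -32.2083, longitude -22.6667.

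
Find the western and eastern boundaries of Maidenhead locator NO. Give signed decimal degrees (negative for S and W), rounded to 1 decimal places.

80.0, 100.0

Field N=13, O=14: +13·20° lon, +14·10° lat → SW at lon 80°, lat 50°.
Cell spans 20° lon × 10° lat.
west 80.0, east 100.0.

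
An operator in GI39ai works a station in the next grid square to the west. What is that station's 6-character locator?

GI29xi

Longitude subsquare a = 0; −1 → -1, wraps to 23 = x, carry into square.
Longitude square 3; −1 → 2.
The latitude characters are unchanged.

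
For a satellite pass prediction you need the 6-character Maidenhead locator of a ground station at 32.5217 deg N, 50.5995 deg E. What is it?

LM52hm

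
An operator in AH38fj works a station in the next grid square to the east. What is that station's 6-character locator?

AH38gj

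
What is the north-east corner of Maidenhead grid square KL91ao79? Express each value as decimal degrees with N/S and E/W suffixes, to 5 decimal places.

Field K=10, L=11: +10·20° lon, +11·10° lat → SW at lon 20°, lat 20°.
Square 9, 1: +9·2° lon, +1·1° lat → SW at lon 38°, lat 21°.
Subsquare a=0, o=14: +0·0.0833333° lon, +14·0.0416667° lat → SW at lon 38°, lat 21.5833°.
Extended square 7, 9: +7·0.00833333° lon, +9·0.00416667° lat → SW at lon 38.0583°, lat 21.6208°.
Cell spans 0.00833333° lon × 0.00416667° lat. NE corner is SW corner plus one full cell.
latitude 21.62500° N, longitude 38.06667° E.

21.62500° N, 38.06667° E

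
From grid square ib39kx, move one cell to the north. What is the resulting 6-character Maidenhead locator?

Latitude subsquare x = 23; +1 → 24, wraps to 0 = a, carry into square.
Latitude square 9; +1 → 10, wraps to 0, carry into field.
Latitude field B = 1; +1 → 2 = C.
The longitude characters are unchanged.

IC30ka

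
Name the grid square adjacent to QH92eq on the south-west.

Longitude subsquare e = 4; −1 → 3 = d.
Latitude subsquare q = 16; −1 → 15 = p.

QH92dp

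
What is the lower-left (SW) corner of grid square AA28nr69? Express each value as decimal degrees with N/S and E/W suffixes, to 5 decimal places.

Field A=0, A=0: +0·20° lon, +0·10° lat → SW at lon -180°, lat -90°.
Square 2, 8: +2·2° lon, +8·1° lat → SW at lon -176°, lat -82°.
Subsquare n=13, r=17: +13·0.0833333° lon, +17·0.0416667° lat → SW at lon -174.917°, lat -81.2917°.
Extended square 6, 9: +6·0.00833333° lon, +9·0.00416667° lat → SW at lon -174.867°, lat -81.2542°.
latitude 81.25417° S, longitude 174.86667° W.

81.25417° S, 174.86667° W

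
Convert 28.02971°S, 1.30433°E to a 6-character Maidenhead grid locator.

Add 180° to longitude and 90° to latitude: 181.3043, 61.9703.
Field: lon ⌊181.3043/20⌋ = 9 → J; lat ⌊61.9703/10⌋ = 6 → G.
Square: lon ⌊1.3043/2⌋ = 0; lat ⌊1.9703/1⌋ = 1.
Subsquare: lon ⌊1.3043/0.0833333⌋ = 15 → p; lat ⌊0.9703/0.0416667⌋ = 23 → x.

JG01px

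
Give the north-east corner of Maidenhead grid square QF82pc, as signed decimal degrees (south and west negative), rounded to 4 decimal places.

-37.8750, 157.3333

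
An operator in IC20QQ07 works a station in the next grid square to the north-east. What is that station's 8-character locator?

IC20qq18

Longitude extended square 0; +1 → 1.
Latitude extended square 7; +1 → 8.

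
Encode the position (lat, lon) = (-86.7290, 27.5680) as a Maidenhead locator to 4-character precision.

Shift to the Maidenhead origin (180°W, 90°S): lon 207.57, lat 3.27.
Field: 207.57/20 → 10 → K, 3.27/10 → 0 → A; chars KA.
Square: 7.57/2 → 3, 3.27/1 → 3; chars 33.

KA33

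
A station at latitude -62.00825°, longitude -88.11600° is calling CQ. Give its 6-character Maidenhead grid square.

EC57wx

Shift to the Maidenhead origin (180°W, 90°S): lon 91.8840, lat 27.9918.
Field (20°×10°, letters A–R): lon ⌊91.8840/20⌋ = 4 → E; lat ⌊27.9918/10⌋ = 2 → C.
Square (2°×1°, digits 0–9): lon ⌊11.8840/2⌋ = 5; lat ⌊7.9918/1⌋ = 7.
Subsquare (5′×2.5′, letters a–x): lon ⌊1.8840/0.0833333⌋ = 22 → w; lat ⌊0.9918/0.0416667⌋ = 23 → x.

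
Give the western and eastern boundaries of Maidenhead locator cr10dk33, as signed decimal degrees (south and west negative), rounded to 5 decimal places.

Field C=2, R=17: +2·20° lon, +17·10° lat → SW at lon -140°, lat 80°.
Square 1, 0: +1·2° lon, +0·1° lat → SW at lon -138°, lat 80°.
Subsquare d=3, k=10: +3·0.0833333° lon, +10·0.0416667° lat → SW at lon -137.75°, lat 80.4167°.
Extended square 3, 3: +3·0.00833333° lon, +3·0.00416667° lat → SW at lon -137.725°, lat 80.4292°.
Cell spans 0.00833333° lon × 0.00416667° lat.
west -137.72500, east -137.71667.

-137.72500, -137.71667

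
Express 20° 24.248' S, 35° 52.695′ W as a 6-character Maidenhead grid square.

HG29bo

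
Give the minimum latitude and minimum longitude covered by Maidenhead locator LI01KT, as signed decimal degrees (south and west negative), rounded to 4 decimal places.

-8.2083, 40.8333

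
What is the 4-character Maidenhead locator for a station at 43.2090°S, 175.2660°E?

RE76

Shift to the Maidenhead origin (180°W, 90°S): lon 355.27, lat 46.79.
Field (20°×10°, letters A–R): 355.27/20 → 17 → R, 46.79/10 → 4 → E; chars RE.
Square (2°×1°, digits 0–9): 15.27/2 → 7, 6.79/1 → 6; chars 76.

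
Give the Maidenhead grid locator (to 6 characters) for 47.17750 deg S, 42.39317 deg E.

LE12et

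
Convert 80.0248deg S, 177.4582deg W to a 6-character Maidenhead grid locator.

AA19gx

Add 180° to longitude and 90° to latitude: 2.5418, 9.9752.
Field: lon ⌊2.5418/20⌋ = 0 → A; lat ⌊9.9752/10⌋ = 0 → A.
Square: lon ⌊2.5418/2⌋ = 1; lat ⌊9.9752/1⌋ = 9.
Subsquare: lon ⌊0.5418/0.0833333⌋ = 6 → g; lat ⌊0.9752/0.0416667⌋ = 23 → x.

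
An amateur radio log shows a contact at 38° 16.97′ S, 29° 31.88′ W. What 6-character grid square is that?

Add 180° to longitude and 90° to latitude: 150.4687, 51.7172.
Field (20°×10°, letters A–R): 150.4687/20 → 7 → H, 51.7172/10 → 5 → F; chars HF.
Square (2°×1°, digits 0–9): 10.4687/2 → 5, 1.7172/1 → 1; chars 51.
Subsquare (5′×2.5′, letters a–x): 0.4687/0.0833333 → 5 → f, 0.7172/0.0416667 → 17 → r; chars fr.

HF51fr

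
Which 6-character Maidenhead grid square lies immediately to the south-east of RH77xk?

Longitude subsquare x = 23; +1 → 24, wraps to 0 = a, carry into square.
Longitude square 7; +1 → 8.
Latitude subsquare k = 10; −1 → 9 = j.

RH87aj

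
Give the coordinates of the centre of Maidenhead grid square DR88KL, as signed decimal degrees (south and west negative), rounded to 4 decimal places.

88.4792, -103.1250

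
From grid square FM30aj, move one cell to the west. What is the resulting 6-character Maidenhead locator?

FM20xj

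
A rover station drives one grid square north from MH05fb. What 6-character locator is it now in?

Latitude subsquare b = 1; +1 → 2 = c.
The longitude characters are unchanged.

MH05fc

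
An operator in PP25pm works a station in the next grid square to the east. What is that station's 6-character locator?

Longitude subsquare p = 15; +1 → 16 = q.
The latitude characters are unchanged.

PP25qm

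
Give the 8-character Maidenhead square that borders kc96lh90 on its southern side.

Latitude extended square 0; −1 → -1, wraps to 9, carry into subsquare.
Latitude subsquare h = 7; −1 → 6 = g.
The longitude characters are unchanged.

KC96lg99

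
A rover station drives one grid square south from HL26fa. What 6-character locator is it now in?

Latitude subsquare a = 0; −1 → -1, wraps to 23 = x, carry into square.
Latitude square 6; −1 → 5.
The longitude characters are unchanged.

HL25fx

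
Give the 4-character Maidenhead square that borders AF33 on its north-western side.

Longitude square 3; −1 → 2.
Latitude square 3; +1 → 4.

AF24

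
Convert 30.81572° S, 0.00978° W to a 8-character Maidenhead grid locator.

IF99xe84

Shift to the Maidenhead origin (180°W, 90°S): lon 179.99022, lat 59.18428.
Field: 179.99022/20 → 8 → I, 59.18428/10 → 5 → F; chars IF.
Square: 19.99022/2 → 9, 9.18428/1 → 9; chars 99.
Subsquare: 1.99022/0.0833333 → 23 → x, 0.18428/0.0416667 → 4 → e; chars xe.
Extended square: 0.07355/0.00833333 → 8, 0.01761/0.00416667 → 4; chars 84.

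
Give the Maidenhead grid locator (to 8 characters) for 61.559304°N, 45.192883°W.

GP71jn64

Offset from 180°W / 90°S: lon 134.80712°, lat 151.55930°.
Field (20°×10°, letters A–R): lon ⌊134.80712/20⌋ = 6 → G; lat ⌊151.55930/10⌋ = 15 → P.
Square (2°×1°, digits 0–9): lon ⌊14.80712/2⌋ = 7; lat ⌊1.55930/1⌋ = 1.
Subsquare (5′×2.5′, letters a–x): lon ⌊0.80712/0.0833333⌋ = 9 → j; lat ⌊0.55930/0.0416667⌋ = 13 → n.
Extended square (30″×15″, digits 0–9): lon ⌊0.05712/0.00833333⌋ = 6; lat ⌊0.01764/0.00416667⌋ = 4.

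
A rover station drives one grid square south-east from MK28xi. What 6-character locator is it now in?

MK38ah

Longitude subsquare x = 23; +1 → 24, wraps to 0 = a, carry into square.
Longitude square 2; +1 → 3.
Latitude subsquare i = 8; −1 → 7 = h.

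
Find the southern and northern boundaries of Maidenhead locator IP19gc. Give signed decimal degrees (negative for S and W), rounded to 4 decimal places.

69.0833, 69.1250

Field I=8, P=15: +8·20° lon, +15·10° lat → SW at lon -20°, lat 60°.
Square 1, 9: +1·2° lon, +9·1° lat → SW at lon -18°, lat 69°.
Subsquare g=6, c=2: +6·0.0833333° lon, +2·0.0416667° lat → SW at lon -17.5°, lat 69.0833°.
Cell spans 0.0833333° lon × 0.0416667° lat.
south 69.0833, north 69.1250.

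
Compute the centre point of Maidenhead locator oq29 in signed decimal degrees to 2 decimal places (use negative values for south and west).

79.50, 105.00

Field O=14, Q=16: +14·20° lon, +16·10° lat → SW at lon 100°, lat 70°.
Square 2, 9: +2·2° lon, +9·1° lat → SW at lon 104°, lat 79°.
Cell spans 2° lon × 1° lat. Centre is SW corner plus half of each.
latitude 79.50, longitude 105.00.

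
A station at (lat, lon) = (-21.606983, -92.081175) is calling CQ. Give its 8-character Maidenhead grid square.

EG38xj04

Shift to the Maidenhead origin (180°W, 90°S): lon 87.91882, lat 68.39302.
Field (20°×10°, letters A–R): lon ⌊87.91882/20⌋ = 4 → E; lat ⌊68.39302/10⌋ = 6 → G.
Square (2°×1°, digits 0–9): lon ⌊7.91882/2⌋ = 3; lat ⌊8.39302/1⌋ = 8.
Subsquare (5′×2.5′, letters a–x): lon ⌊1.91882/0.0833333⌋ = 23 → x; lat ⌊0.39302/0.0416667⌋ = 9 → j.
Extended square (30″×15″, digits 0–9): lon ⌊0.00216/0.00833333⌋ = 0; lat ⌊0.01802/0.00416667⌋ = 4.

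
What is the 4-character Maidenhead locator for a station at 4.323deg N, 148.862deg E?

Shift to the Maidenhead origin (180°W, 90°S): lon 328.86, lat 94.32.
Field (20°×10°, letters A–R): 328.86/20 → 16 → Q, 94.32/10 → 9 → J; chars QJ.
Square (2°×1°, digits 0–9): 8.86/2 → 4, 4.32/1 → 4; chars 44.

QJ44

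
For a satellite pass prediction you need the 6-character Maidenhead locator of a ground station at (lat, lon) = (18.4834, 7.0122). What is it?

Shift to the Maidenhead origin (180°W, 90°S): lon 187.0122, lat 108.4834.
Field: lon ⌊187.0122/20⌋ = 9 → J; lat ⌊108.4834/10⌋ = 10 → K.
Square: lon ⌊7.0122/2⌋ = 3; lat ⌊8.4834/1⌋ = 8.
Subsquare: lon ⌊1.0122/0.0833333⌋ = 12 → m; lat ⌊0.4834/0.0416667⌋ = 11 → l.

JK38ml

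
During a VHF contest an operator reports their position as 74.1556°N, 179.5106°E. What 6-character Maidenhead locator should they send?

RQ94sd

Shift to the Maidenhead origin (180°W, 90°S): lon 359.5106, lat 164.1556.
Field: 359.5106/20 → 17 → R, 164.1556/10 → 16 → Q; chars RQ.
Square: 19.5106/2 → 9, 4.1556/1 → 4; chars 94.
Subsquare: 1.5106/0.0833333 → 18 → s, 0.1556/0.0416667 → 3 → d; chars sd.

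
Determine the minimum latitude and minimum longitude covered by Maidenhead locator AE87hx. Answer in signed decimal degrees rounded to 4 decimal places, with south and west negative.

Field A=0, E=4: +0·20° lon, +4·10° lat → SW at lon -180°, lat -50°.
Square 8, 7: +8·2° lon, +7·1° lat → SW at lon -164°, lat -43°.
Subsquare h=7, x=23: +7·0.0833333° lon, +23·0.0416667° lat → SW at lon -163.417°, lat -42.0417°.
latitude -42.0417, longitude -163.4167.

-42.0417, -163.4167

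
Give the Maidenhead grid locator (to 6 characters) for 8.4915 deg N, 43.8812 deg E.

LJ18wl

Add 180° to longitude and 90° to latitude: 223.8812, 98.4915.
Field: lon ⌊223.8812/20⌋ = 11 → L; lat ⌊98.4915/10⌋ = 9 → J.
Square: lon ⌊3.8812/2⌋ = 1; lat ⌊8.4915/1⌋ = 8.
Subsquare: lon ⌊1.8812/0.0833333⌋ = 22 → w; lat ⌊0.4915/0.0416667⌋ = 11 → l.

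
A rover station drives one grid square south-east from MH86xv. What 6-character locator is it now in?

MH96au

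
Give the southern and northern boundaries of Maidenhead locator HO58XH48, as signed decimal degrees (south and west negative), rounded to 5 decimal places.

58.32500, 58.32917

Field H=7, O=14: +7·20° lon, +14·10° lat → SW at lon -40°, lat 50°.
Square 5, 8: +5·2° lon, +8·1° lat → SW at lon -30°, lat 58°.
Subsquare x=23, h=7: +23·0.0833333° lon, +7·0.0416667° lat → SW at lon -28.0833°, lat 58.2917°.
Extended square 4, 8: +4·0.00833333° lon, +8·0.00416667° lat → SW at lon -28.05°, lat 58.325°.
Cell spans 0.00833333° lon × 0.00416667° lat.
south 58.32500, north 58.32917.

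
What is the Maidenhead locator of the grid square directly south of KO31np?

KO31no

Latitude subsquare p = 15; −1 → 14 = o.
The longitude characters are unchanged.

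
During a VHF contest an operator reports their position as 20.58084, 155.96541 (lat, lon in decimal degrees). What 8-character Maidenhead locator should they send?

QL70xn59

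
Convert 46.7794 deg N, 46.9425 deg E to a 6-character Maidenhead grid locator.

LN36ls

Offset from 180°W / 90°S: lon 226.9425°, lat 136.7794°.
Field: lon ⌊226.9425/20⌋ = 11 → L; lat ⌊136.7794/10⌋ = 13 → N.
Square: lon ⌊6.9425/2⌋ = 3; lat ⌊6.7794/1⌋ = 6.
Subsquare: lon ⌊0.9425/0.0833333⌋ = 11 → l; lat ⌊0.7794/0.0416667⌋ = 18 → s.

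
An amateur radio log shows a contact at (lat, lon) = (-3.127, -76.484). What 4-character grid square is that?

FI16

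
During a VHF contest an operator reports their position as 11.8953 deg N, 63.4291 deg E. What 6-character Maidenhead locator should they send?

Add 180° to longitude and 90° to latitude: 243.4291, 101.8953.
Field: 243.4291/20 → 12 → M, 101.8953/10 → 10 → K; chars MK.
Square: 3.4291/2 → 1, 1.8953/1 → 1; chars 11.
Subsquare: 1.4291/0.0833333 → 17 → r, 0.8953/0.0416667 → 21 → v; chars rv.

MK11rv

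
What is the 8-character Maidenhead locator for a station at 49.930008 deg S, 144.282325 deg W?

BE70ub66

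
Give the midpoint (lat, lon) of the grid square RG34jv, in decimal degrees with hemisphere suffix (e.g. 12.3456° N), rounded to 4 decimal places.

25.1042° S, 166.7917° E

Field R=17, G=6: +17·20° lon, +6·10° lat → SW at lon 160°, lat -30°.
Square 3, 4: +3·2° lon, +4·1° lat → SW at lon 166°, lat -26°.
Subsquare j=9, v=21: +9·0.0833333° lon, +21·0.0416667° lat → SW at lon 166.75°, lat -25.125°.
Cell spans 0.0833333° lon × 0.0416667° lat. Centre is SW corner plus half of each.
latitude 25.1042° S, longitude 166.7917° E.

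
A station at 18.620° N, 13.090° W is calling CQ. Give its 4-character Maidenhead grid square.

Add 180° to longitude and 90° to latitude: 166.91, 108.62.
Field: 166.91/20 → 8 → I, 108.62/10 → 10 → K; chars IK.
Square: 6.91/2 → 3, 8.62/1 → 8; chars 38.

IK38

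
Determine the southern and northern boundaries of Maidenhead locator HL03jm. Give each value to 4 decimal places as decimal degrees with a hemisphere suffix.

23.5000° N, 23.5417° N

Field H=7, L=11: +7·20° lon, +11·10° lat → SW at lon -40°, lat 20°.
Square 0, 3: +0·2° lon, +3·1° lat → SW at lon -40°, lat 23°.
Subsquare j=9, m=12: +9·0.0833333° lon, +12·0.0416667° lat → SW at lon -39.25°, lat 23.5°.
Cell spans 0.0833333° lon × 0.0416667° lat.
south 23.5000° N, north 23.5417° N.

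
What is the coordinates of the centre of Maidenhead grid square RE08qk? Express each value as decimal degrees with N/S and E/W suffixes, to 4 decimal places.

41.5625° S, 161.3750° E

Field R=17, E=4: +17·20° lon, +4·10° lat → SW at lon 160°, lat -50°.
Square 0, 8: +0·2° lon, +8·1° lat → SW at lon 160°, lat -42°.
Subsquare q=16, k=10: +16·0.0833333° lon, +10·0.0416667° lat → SW at lon 161.333°, lat -41.5833°.
Cell spans 0.0833333° lon × 0.0416667° lat. Centre is SW corner plus half of each.
latitude 41.5625° S, longitude 161.3750° E.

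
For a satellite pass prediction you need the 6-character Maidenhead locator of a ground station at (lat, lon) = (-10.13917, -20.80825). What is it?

HH99ou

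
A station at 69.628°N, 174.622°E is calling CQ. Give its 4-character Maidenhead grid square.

Add 180° to longitude and 90° to latitude: 354.62, 159.63.
Field: 354.62/20 → 17 → R, 159.63/10 → 15 → P; chars RP.
Square: 14.62/2 → 7, 9.63/1 → 9; chars 79.

RP79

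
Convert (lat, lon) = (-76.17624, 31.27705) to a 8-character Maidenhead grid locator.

Shift to the Maidenhead origin (180°W, 90°S): lon 211.27705, lat 13.82376.
Field: lon ⌊211.27705/20⌋ = 10 → K; lat ⌊13.82376/10⌋ = 1 → B.
Square: lon ⌊11.27705/2⌋ = 5; lat ⌊3.82376/1⌋ = 3.
Subsquare: lon ⌊1.27705/0.0833333⌋ = 15 → p; lat ⌊0.82376/0.0416667⌋ = 19 → t.
Extended square: lon ⌊0.02705/0.00833333⌋ = 3; lat ⌊0.03209/0.00416667⌋ = 7.

KB53pt37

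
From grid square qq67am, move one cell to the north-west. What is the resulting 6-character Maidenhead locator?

QQ57xn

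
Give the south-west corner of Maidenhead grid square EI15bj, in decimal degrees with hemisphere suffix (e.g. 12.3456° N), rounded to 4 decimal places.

Field E=4, I=8: +4·20° lon, +8·10° lat → SW at lon -100°, lat -10°.
Square 1, 5: +1·2° lon, +5·1° lat → SW at lon -98°, lat -5°.
Subsquare b=1, j=9: +1·0.0833333° lon, +9·0.0416667° lat → SW at lon -97.9167°, lat -4.625°.
latitude 4.6250° S, longitude 97.9167° W.

4.6250° S, 97.9167° W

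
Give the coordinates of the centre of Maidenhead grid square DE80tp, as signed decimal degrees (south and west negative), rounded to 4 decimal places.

Field D=3, E=4: +3·20° lon, +4·10° lat → SW at lon -120°, lat -50°.
Square 8, 0: +8·2° lon, +0·1° lat → SW at lon -104°, lat -50°.
Subsquare t=19, p=15: +19·0.0833333° lon, +15·0.0416667° lat → SW at lon -102.417°, lat -49.375°.
Cell spans 0.0833333° lon × 0.0416667° lat. Centre is SW corner plus half of each.
latitude -49.3542, longitude -102.3750.

-49.3542, -102.3750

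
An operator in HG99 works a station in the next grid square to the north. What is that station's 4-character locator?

HH90

Latitude square 9; +1 → 10, wraps to 0, carry into field.
Latitude field G = 6; +1 → 7 = H.
The longitude characters are unchanged.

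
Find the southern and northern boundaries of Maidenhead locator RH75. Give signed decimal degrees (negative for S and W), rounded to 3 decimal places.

Field R=17, H=7: +17·20° lon, +7·10° lat → SW at lon 160°, lat -20°.
Square 7, 5: +7·2° lon, +5·1° lat → SW at lon 174°, lat -15°.
Cell spans 2° lon × 1° lat.
south -15.000, north -14.000.

-15.000, -14.000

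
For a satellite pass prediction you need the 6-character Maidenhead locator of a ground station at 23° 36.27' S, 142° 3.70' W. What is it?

Add 180° to longitude and 90° to latitude: 37.9383, 66.3955.
Field: lon ⌊37.9383/20⌋ = 1 → B; lat ⌊66.3955/10⌋ = 6 → G.
Square: lon ⌊17.9383/2⌋ = 8; lat ⌊6.3955/1⌋ = 6.
Subsquare: lon ⌊1.9383/0.0833333⌋ = 23 → x; lat ⌊0.3955/0.0416667⌋ = 9 → j.

BG86xj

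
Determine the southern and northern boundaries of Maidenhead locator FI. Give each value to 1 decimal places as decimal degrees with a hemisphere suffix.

10.0° S, 0.0° N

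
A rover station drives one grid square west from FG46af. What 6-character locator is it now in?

Longitude subsquare a = 0; −1 → -1, wraps to 23 = x, carry into square.
Longitude square 4; −1 → 3.
The latitude characters are unchanged.

FG36xf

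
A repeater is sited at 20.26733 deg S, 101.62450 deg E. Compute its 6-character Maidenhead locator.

OG09tr

Add 180° to longitude and 90° to latitude: 281.6245, 69.7327.
Field: 281.6245/20 → 14 → O, 69.7327/10 → 6 → G; chars OG.
Square: 1.6245/2 → 0, 9.7327/1 → 9; chars 09.
Subsquare: 1.6245/0.0833333 → 19 → t, 0.7327/0.0416667 → 17 → r; chars tr.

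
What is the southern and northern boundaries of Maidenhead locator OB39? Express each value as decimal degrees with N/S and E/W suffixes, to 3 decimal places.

71.000° S, 70.000° S

Field O=14, B=1: +14·20° lon, +1·10° lat → SW at lon 100°, lat -80°.
Square 3, 9: +3·2° lon, +9·1° lat → SW at lon 106°, lat -71°.
Cell spans 2° lon × 1° lat.
south 71.000° S, north 70.000° S.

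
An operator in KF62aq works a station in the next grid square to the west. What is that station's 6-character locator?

Longitude subsquare a = 0; −1 → -1, wraps to 23 = x, carry into square.
Longitude square 6; −1 → 5.
The latitude characters are unchanged.

KF52xq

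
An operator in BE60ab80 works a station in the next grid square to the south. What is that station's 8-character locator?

BE60aa89

Latitude extended square 0; −1 → -1, wraps to 9, carry into subsquare.
Latitude subsquare b = 1; −1 → 0 = a.
The longitude characters are unchanged.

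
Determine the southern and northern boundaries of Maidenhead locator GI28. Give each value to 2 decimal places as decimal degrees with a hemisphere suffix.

2.00° S, 1.00° S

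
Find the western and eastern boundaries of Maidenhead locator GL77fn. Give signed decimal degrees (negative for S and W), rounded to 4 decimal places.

-45.5833, -45.5000

Field G=6, L=11: +6·20° lon, +11·10° lat → SW at lon -60°, lat 20°.
Square 7, 7: +7·2° lon, +7·1° lat → SW at lon -46°, lat 27°.
Subsquare f=5, n=13: +5·0.0833333° lon, +13·0.0416667° lat → SW at lon -45.5833°, lat 27.5417°.
Cell spans 0.0833333° lon × 0.0416667° lat.
west -45.5833, east -45.5000.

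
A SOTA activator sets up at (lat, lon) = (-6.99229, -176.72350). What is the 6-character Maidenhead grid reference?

AI13pa

Add 180° to longitude and 90° to latitude: 3.2765, 83.0077.
Field: lon ⌊3.2765/20⌋ = 0 → A; lat ⌊83.0077/10⌋ = 8 → I.
Square: lon ⌊3.2765/2⌋ = 1; lat ⌊3.0077/1⌋ = 3.
Subsquare: lon ⌊1.2765/0.0833333⌋ = 15 → p; lat ⌊0.0077/0.0416667⌋ = 0 → a.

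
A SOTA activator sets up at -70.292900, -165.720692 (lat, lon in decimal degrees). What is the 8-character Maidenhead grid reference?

AB79dq39

Add 180° to longitude and 90° to latitude: 14.27931, 19.70710.
Field: lon ⌊14.27931/20⌋ = 0 → A; lat ⌊19.70710/10⌋ = 1 → B.
Square: lon ⌊14.27931/2⌋ = 7; lat ⌊9.70710/1⌋ = 9.
Subsquare: lon ⌊0.27931/0.0833333⌋ = 3 → d; lat ⌊0.70710/0.0416667⌋ = 16 → q.
Extended square: lon ⌊0.02931/0.00833333⌋ = 3; lat ⌊0.04043/0.00416667⌋ = 9.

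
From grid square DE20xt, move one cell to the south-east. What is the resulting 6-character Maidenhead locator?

Longitude subsquare x = 23; +1 → 24, wraps to 0 = a, carry into square.
Longitude square 2; +1 → 3.
Latitude subsquare t = 19; −1 → 18 = s.

DE30as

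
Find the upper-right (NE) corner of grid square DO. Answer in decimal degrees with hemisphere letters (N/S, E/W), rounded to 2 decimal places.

60.00° N, 100.00° W

Field D=3, O=14: +3·20° lon, +14·10° lat → SW at lon -120°, lat 50°.
Cell spans 20° lon × 10° lat. NE corner is SW corner plus one full cell.
latitude 60.00° N, longitude 100.00° W.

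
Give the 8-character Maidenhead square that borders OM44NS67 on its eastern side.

OM44ns77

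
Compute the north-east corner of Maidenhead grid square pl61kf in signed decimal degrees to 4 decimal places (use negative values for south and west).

21.2500, 132.9167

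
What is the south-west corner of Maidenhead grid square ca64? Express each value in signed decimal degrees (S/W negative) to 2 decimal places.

-86.00, -128.00

Field C=2, A=0: +2·20° lon, +0·10° lat → SW at lon -140°, lat -90°.
Square 6, 4: +6·2° lon, +4·1° lat → SW at lon -128°, lat -86°.
latitude -86.00, longitude -128.00.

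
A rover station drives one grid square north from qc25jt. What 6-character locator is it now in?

QC25ju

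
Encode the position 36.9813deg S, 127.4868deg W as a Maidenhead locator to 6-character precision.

Shift to the Maidenhead origin (180°W, 90°S): lon 52.5132, lat 53.0187.
Field: lon ⌊52.5132/20⌋ = 2 → C; lat ⌊53.0187/10⌋ = 5 → F.
Square: lon ⌊12.5132/2⌋ = 6; lat ⌊3.0187/1⌋ = 3.
Subsquare: lon ⌊0.5132/0.0833333⌋ = 6 → g; lat ⌊0.0187/0.0416667⌋ = 0 → a.

CF63ga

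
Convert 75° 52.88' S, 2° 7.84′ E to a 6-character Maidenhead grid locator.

Add 180° to longitude and 90° to latitude: 182.1307, 14.1187.
Field: lon ⌊182.1307/20⌋ = 9 → J; lat ⌊14.1187/10⌋ = 1 → B.
Square: lon ⌊2.1307/2⌋ = 1; lat ⌊4.1187/1⌋ = 4.
Subsquare: lon ⌊0.1307/0.0833333⌋ = 1 → b; lat ⌊0.1187/0.0416667⌋ = 2 → c.

JB14bc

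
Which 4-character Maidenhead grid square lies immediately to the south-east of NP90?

Longitude square 9; +1 → 10, wraps to 0, carry into field.
Longitude field N = 13; +1 → 14 = O.
Latitude square 0; −1 → -1, wraps to 9, carry into field.
Latitude field P = 15; −1 → 14 = O.

OO09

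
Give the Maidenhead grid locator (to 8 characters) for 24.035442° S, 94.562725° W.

Offset from 180°W / 90°S: lon 85.43727°, lat 65.96456°.
Field: 85.43727/20 → 4 → E, 65.96456/10 → 6 → G; chars EG.
Square: 5.43727/2 → 2, 5.96456/1 → 5; chars 25.
Subsquare: 1.43727/0.0833333 → 17 → r, 0.96456/0.0416667 → 23 → x; chars rx.
Extended square: 0.02061/0.00833333 → 2, 0.00622/0.00416667 → 1; chars 21.

EG25rx21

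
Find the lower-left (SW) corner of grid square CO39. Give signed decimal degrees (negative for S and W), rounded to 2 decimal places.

Field C=2, O=14: +2·20° lon, +14·10° lat → SW at lon -140°, lat 50°.
Square 3, 9: +3·2° lon, +9·1° lat → SW at lon -134°, lat 59°.
latitude 59.00, longitude -134.00.

59.00, -134.00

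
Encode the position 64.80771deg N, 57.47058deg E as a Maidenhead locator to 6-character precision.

LP84rt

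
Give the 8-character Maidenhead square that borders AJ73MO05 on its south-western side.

AJ73lo94

Longitude extended square 0; −1 → -1, wraps to 9, carry into subsquare.
Longitude subsquare m = 12; −1 → 11 = l.
Latitude extended square 5; −1 → 4.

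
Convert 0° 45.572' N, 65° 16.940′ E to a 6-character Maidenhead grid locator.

MJ20ps

Offset from 180°W / 90°S: lon 245.2823°, lat 90.7595°.
Field: lon ⌊245.2823/20⌋ = 12 → M; lat ⌊90.7595/10⌋ = 9 → J.
Square: lon ⌊5.2823/2⌋ = 2; lat ⌊0.7595/1⌋ = 0.
Subsquare: lon ⌊1.2823/0.0833333⌋ = 15 → p; lat ⌊0.7595/0.0416667⌋ = 18 → s.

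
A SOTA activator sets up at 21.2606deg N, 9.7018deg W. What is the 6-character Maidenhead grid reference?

IL51dg

Offset from 180°W / 90°S: lon 170.2982°, lat 111.2606°.
Field (20°×10°, letters A–R): lon ⌊170.2982/20⌋ = 8 → I; lat ⌊111.2606/10⌋ = 11 → L.
Square (2°×1°, digits 0–9): lon ⌊10.2982/2⌋ = 5; lat ⌊1.2606/1⌋ = 1.
Subsquare (5′×2.5′, letters a–x): lon ⌊0.2982/0.0833333⌋ = 3 → d; lat ⌊0.2606/0.0416667⌋ = 6 → g.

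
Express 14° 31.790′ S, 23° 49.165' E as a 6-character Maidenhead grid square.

KH15vl

Offset from 180°W / 90°S: lon 203.8194°, lat 75.4702°.
Field: 203.8194/20 → 10 → K, 75.4702/10 → 7 → H; chars KH.
Square: 3.8194/2 → 1, 5.4702/1 → 5; chars 15.
Subsquare: 1.8194/0.0833333 → 21 → v, 0.4702/0.0416667 → 11 → l; chars vl.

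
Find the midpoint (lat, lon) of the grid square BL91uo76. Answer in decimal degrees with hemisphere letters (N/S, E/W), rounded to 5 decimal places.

Field B=1, L=11: +1·20° lon, +11·10° lat → SW at lon -160°, lat 20°.
Square 9, 1: +9·2° lon, +1·1° lat → SW at lon -142°, lat 21°.
Subsquare u=20, o=14: +20·0.0833333° lon, +14·0.0416667° lat → SW at lon -140.333°, lat 21.5833°.
Extended square 7, 6: +7·0.00833333° lon, +6·0.00416667° lat → SW at lon -140.275°, lat 21.6083°.
Cell spans 0.00833333° lon × 0.00416667° lat. Centre is SW corner plus half of each.
latitude 21.61042° N, longitude 140.27083° W.

21.61042° N, 140.27083° W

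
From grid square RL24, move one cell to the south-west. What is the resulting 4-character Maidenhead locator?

RL13

Longitude square 2; −1 → 1.
Latitude square 4; −1 → 3.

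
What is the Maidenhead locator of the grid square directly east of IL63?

Longitude square 6; +1 → 7.
The latitude characters are unchanged.

IL73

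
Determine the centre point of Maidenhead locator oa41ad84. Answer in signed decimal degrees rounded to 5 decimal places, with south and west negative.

Field O=14, A=0: +14·20° lon, +0·10° lat → SW at lon 100°, lat -90°.
Square 4, 1: +4·2° lon, +1·1° lat → SW at lon 108°, lat -89°.
Subsquare a=0, d=3: +0·0.0833333° lon, +3·0.0416667° lat → SW at lon 108°, lat -88.875°.
Extended square 8, 4: +8·0.00833333° lon, +4·0.00416667° lat → SW at lon 108.067°, lat -88.8583°.
Cell spans 0.00833333° lon × 0.00416667° lat. Centre is SW corner plus half of each.
latitude -88.85625, longitude 108.07083.

-88.85625, 108.07083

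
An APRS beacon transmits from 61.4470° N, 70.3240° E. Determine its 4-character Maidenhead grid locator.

Offset from 180°W / 90°S: lon 250.32°, lat 151.45°.
Field: lon ⌊250.32/20⌋ = 12 → M; lat ⌊151.45/10⌋ = 15 → P.
Square: lon ⌊10.32/2⌋ = 5; lat ⌊1.45/1⌋ = 1.

MP51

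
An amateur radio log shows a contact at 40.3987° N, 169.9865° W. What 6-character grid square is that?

AN50aj

Add 180° to longitude and 90° to latitude: 10.0135, 130.3987.
Field: lon ⌊10.0135/20⌋ = 0 → A; lat ⌊130.3987/10⌋ = 13 → N.
Square: lon ⌊10.0135/2⌋ = 5; lat ⌊0.3987/1⌋ = 0.
Subsquare: lon ⌊0.0135/0.0833333⌋ = 0 → a; lat ⌊0.3987/0.0416667⌋ = 9 → j.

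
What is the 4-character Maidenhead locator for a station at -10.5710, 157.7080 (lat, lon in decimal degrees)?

QH89

Offset from 180°W / 90°S: lon 337.71°, lat 79.43°.
Field: 337.71/20 → 16 → Q, 79.43/10 → 7 → H; chars QH.
Square: 17.71/2 → 8, 9.43/1 → 9; chars 89.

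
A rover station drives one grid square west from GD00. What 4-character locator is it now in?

Longitude square 0; −1 → -1, wraps to 9, carry into field.
Longitude field G = 6; −1 → 5 = F.
The latitude characters are unchanged.

FD90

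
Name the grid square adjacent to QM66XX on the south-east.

Longitude subsquare x = 23; +1 → 24, wraps to 0 = a, carry into square.
Longitude square 6; +1 → 7.
Latitude subsquare x = 23; −1 → 22 = w.

QM76aw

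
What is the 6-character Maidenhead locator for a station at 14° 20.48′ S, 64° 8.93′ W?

FH75wp

Add 180° to longitude and 90° to latitude: 115.8512, 75.6587.
Field: lon ⌊115.8512/20⌋ = 5 → F; lat ⌊75.6587/10⌋ = 7 → H.
Square: lon ⌊15.8512/2⌋ = 7; lat ⌊5.6587/1⌋ = 5.
Subsquare: lon ⌊1.8512/0.0833333⌋ = 22 → w; lat ⌊0.6587/0.0416667⌋ = 15 → p.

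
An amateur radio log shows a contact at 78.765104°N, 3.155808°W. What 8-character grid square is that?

IQ88ks13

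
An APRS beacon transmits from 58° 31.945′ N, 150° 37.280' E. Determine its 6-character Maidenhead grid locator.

Offset from 180°W / 90°S: lon 330.6213°, lat 148.5324°.
Field: 330.6213/20 → 16 → Q, 148.5324/10 → 14 → O; chars QO.
Square: 10.6213/2 → 5, 8.5324/1 → 8; chars 58.
Subsquare: 0.6213/0.0833333 → 7 → h, 0.5324/0.0416667 → 12 → m; chars hm.

QO58hm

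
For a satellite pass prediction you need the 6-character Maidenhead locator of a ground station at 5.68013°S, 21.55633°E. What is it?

Add 180° to longitude and 90° to latitude: 201.5563, 84.3199.
Field: lon ⌊201.5563/20⌋ = 10 → K; lat ⌊84.3199/10⌋ = 8 → I.
Square: lon ⌊1.5563/2⌋ = 0; lat ⌊4.3199/1⌋ = 4.
Subsquare: lon ⌊1.5563/0.0833333⌋ = 18 → s; lat ⌊0.3199/0.0416667⌋ = 7 → h.

KI04sh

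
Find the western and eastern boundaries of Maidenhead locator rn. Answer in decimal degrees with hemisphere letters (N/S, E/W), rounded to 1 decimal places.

160.0° E, 180.0° E

Field R=17, N=13: +17·20° lon, +13·10° lat → SW at lon 160°, lat 40°.
Cell spans 20° lon × 10° lat.
west 160.0° E, east 180.0° E.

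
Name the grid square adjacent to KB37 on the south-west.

KB26

Longitude square 3; −1 → 2.
Latitude square 7; −1 → 6.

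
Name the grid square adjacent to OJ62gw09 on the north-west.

Longitude extended square 0; −1 → -1, wraps to 9, carry into subsquare.
Longitude subsquare g = 6; −1 → 5 = f.
Latitude extended square 9; +1 → 10, wraps to 0, carry into subsquare.
Latitude subsquare w = 22; +1 → 23 = x.

OJ62fx90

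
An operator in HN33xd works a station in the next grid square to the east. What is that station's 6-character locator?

Longitude subsquare x = 23; +1 → 24, wraps to 0 = a, carry into square.
Longitude square 3; +1 → 4.
The latitude characters are unchanged.

HN43ad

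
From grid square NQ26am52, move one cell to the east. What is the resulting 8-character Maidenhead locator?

Longitude extended square 5; +1 → 6.
The latitude characters are unchanged.

NQ26am62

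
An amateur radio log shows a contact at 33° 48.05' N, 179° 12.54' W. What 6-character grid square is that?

AM03jt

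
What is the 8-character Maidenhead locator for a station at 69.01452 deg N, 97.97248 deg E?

NP89xa63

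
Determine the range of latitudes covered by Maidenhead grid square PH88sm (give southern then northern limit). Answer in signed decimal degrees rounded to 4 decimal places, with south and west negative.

-11.5000, -11.4583

Field P=15, H=7: +15·20° lon, +7·10° lat → SW at lon 120°, lat -20°.
Square 8, 8: +8·2° lon, +8·1° lat → SW at lon 136°, lat -12°.
Subsquare s=18, m=12: +18·0.0833333° lon, +12·0.0416667° lat → SW at lon 137.5°, lat -11.5°.
Cell spans 0.0833333° lon × 0.0416667° lat.
south -11.5000, north -11.4583.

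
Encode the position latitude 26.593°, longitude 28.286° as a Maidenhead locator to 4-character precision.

KL46

Add 180° to longitude and 90° to latitude: 208.29, 116.59.
Field (20°×10°, letters A–R): lon ⌊208.29/20⌋ = 10 → K; lat ⌊116.59/10⌋ = 11 → L.
Square (2°×1°, digits 0–9): lon ⌊8.29/2⌋ = 4; lat ⌊6.59/1⌋ = 6.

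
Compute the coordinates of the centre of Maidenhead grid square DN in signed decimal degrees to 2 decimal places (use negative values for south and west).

45.00, -110.00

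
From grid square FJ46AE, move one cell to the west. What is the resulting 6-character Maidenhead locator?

Longitude subsquare a = 0; −1 → -1, wraps to 23 = x, carry into square.
Longitude square 4; −1 → 3.
The latitude characters are unchanged.

FJ36xe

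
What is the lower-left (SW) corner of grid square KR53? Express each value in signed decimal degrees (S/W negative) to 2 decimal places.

83.00, 30.00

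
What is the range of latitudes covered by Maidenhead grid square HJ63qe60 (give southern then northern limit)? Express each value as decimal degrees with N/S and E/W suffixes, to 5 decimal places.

Field H=7, J=9: +7·20° lon, +9·10° lat → SW at lon -40°, lat 0°.
Square 6, 3: +6·2° lon, +3·1° lat → SW at lon -28°, lat 3°.
Subsquare q=16, e=4: +16·0.0833333° lon, +4·0.0416667° lat → SW at lon -26.6667°, lat 3.16667°.
Extended square 6, 0: +6·0.00833333° lon, +0·0.00416667° lat → SW at lon -26.6167°, lat 3.16667°.
Cell spans 0.00833333° lon × 0.00416667° lat.
south 3.16667° N, north 3.17083° N.

3.16667° N, 3.17083° N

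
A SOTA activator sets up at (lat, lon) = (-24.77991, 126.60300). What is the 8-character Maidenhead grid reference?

PG35hf22

Shift to the Maidenhead origin (180°W, 90°S): lon 306.60300, lat 65.22009.
Field (20°×10°, letters A–R): lon ⌊306.60300/20⌋ = 15 → P; lat ⌊65.22009/10⌋ = 6 → G.
Square (2°×1°, digits 0–9): lon ⌊6.60300/2⌋ = 3; lat ⌊5.22009/1⌋ = 5.
Subsquare (5′×2.5′, letters a–x): lon ⌊0.60300/0.0833333⌋ = 7 → h; lat ⌊0.22009/0.0416667⌋ = 5 → f.
Extended square (30″×15″, digits 0–9): lon ⌊0.01967/0.00833333⌋ = 2; lat ⌊0.01176/0.00416667⌋ = 2.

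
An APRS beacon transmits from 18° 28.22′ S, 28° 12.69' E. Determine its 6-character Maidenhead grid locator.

Add 180° to longitude and 90° to latitude: 208.2115, 71.5297.
Field: 208.2115/20 → 10 → K, 71.5297/10 → 7 → H; chars KH.
Square: 8.2115/2 → 4, 1.5297/1 → 1; chars 41.
Subsquare: 0.2115/0.0833333 → 2 → c, 0.5297/0.0416667 → 12 → m; chars cm.

KH41cm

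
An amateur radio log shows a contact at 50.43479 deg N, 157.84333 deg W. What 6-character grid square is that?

Add 180° to longitude and 90° to latitude: 22.1567, 140.4348.
Field: 22.1567/20 → 1 → B, 140.4348/10 → 14 → O; chars BO.
Square: 2.1567/2 → 1, 0.4348/1 → 0; chars 10.
Subsquare: 0.1567/0.0833333 → 1 → b, 0.4348/0.0416667 → 10 → k; chars bk.

BO10bk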